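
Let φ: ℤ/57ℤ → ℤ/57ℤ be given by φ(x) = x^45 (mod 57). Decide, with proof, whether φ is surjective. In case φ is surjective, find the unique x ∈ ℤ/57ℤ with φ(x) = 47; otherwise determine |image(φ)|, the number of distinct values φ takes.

9

φ(1) = 1^45 = 1.
φ(4): Repeated squaring mod 57: 4^1 ≡ 4, 4^2 ≡ 4² = 16, 4^4 ≡ 16² = 256 ≡ 28, 4^8 ≡ 28² = 784 ≡ 43, 4^16 ≡ 43² = 1849 ≡ 25, 4^32 ≡ 25² = 625 ≡ 55. Since 45 = 32 + 8 + 4 + 1, 4^45 ≡ 55·43·28·4: 55·43 = 2365 ≡ 28, then 28·28 = 784 ≡ 43, then 43·4 = 172 ≡ 1. So 4^45 ≡ 1 (mod 57).
So φ(1) = φ(4) = 1 while 1 ≠ 4, hence φ is not injective.
A non-injective map from the 57-element set ℤ/57ℤ to itself takes at most 56 distinct values, so it cannot be surjective. So φ is not surjective.
Since φ is not surjective, we determine |image(φ)|. Computing x^45 mod 57 for each x (by repeated squaring, reducing mod 57 at every step), the values φ(0), φ(1), …, φ(56) are: 0, 1, 56, 18, 1, 20, 39, 1, 56, 39, 37, 20, 18, 37, 56, 18, 1, 20, 18, 19, 20, 18, 37, 20, 39, 1, 20, 18, 1, 56, 39, 37, 56, 18, 37, 20, 39, 37, 38, 39, 37, 56, 39, 1, 20, 39, 37, 20, 18, 1, 56, 18, 37, 56, 39, 1, 56.
The distinct values are {0, 1, 18, 19, 20, 37, 38, 39, 56}; there are 9 of them.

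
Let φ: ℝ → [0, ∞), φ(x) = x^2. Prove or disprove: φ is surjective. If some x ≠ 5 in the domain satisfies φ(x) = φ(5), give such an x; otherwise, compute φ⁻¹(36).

For any y ∈ [0, ∞), x = y^{1/2} ∈ ℝ satisfies x^2 = y, so φ is surjective.
For the follow-up, such an x exists: taking x = −5 ∈ ℝ gives φ(−5) = 25 = φ(5) with −5 ≠ 5.

-5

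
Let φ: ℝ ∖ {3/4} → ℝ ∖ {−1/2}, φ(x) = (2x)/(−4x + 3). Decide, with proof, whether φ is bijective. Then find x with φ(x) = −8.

Suppose φ(x_1) = φ(x_2). Cross-multiplying: (2x_1)(−4x_2 + 3) = (2x_2)(−4x_1 + 3).
Expanding both sides and cancelling the symmetric terms leaves 6·(x_1 − x_2) = 0. Since 6 ≠ 0, x_1 = x_2. Hence φ is injective.
For any y ≠ −1/2, solving y(−4x + 3) = 2x for x gives a well-defined x ≠ 3/4. So φ is surjective.
Thus φ is bijective.
Solving φ(x) = −8: cross-multiplying gives 2x = −8(−4x + 3), which rearranges to −30x = −24, so x = 4/5.

4/5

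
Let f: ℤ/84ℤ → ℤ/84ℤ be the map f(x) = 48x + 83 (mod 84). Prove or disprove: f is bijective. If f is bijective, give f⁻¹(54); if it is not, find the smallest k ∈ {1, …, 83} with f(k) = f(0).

We have gcd(48, 84) = 12 > 1. Taking a = 0 and b = 7: f(0) = 83 and f(7) = 48·7 + 83 = 419 ≡ 83 (mod 84).
So f(0) = f(7) while 0 ≠ 7, thus f is not injective, hence not bijective.
Since f is not bijective, we find the least positive k with f(k) = f(0): this means 48k ≡ 0 (mod 84), i.e. 84 ∣ 48k. Since gcd(48, 84) = 12, dividing through by 12 this holds exactly when 7 ∣ 4k, and as gcd(4, 7) = 1, exactly when 7 ∣ k.
The smallest positive such k is 7.

7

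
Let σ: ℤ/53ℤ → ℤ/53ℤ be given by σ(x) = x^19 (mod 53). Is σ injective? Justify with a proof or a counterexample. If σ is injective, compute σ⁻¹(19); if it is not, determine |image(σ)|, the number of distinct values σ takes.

50

Since 53 is prime, the nonzero elements of ℤ/53ℤ form a cyclic group of order 52.
As gcd(19, 52) = 1, raising to the 19th power is a bijection on this group: if s^19 ≡ t^19 then (st^{−1})^19 = 1, and the only element of order dividing gcd(19, 52) = 1 is 1, so s = t.
With σ(0) = 0 this makes σ injective on all of ℤ/53ℤ, hence bijective (finite equal-size domain and codomain). In particular σ is injective.
Since σ is injective, we find the preimage of 19. The inverse of x ↦ x^19 on (ℤ/53ℤ)^× is x ↦ x^11, because 19·11 = 209 = 4·52 + 1 ≡ 1 (mod 52) and x^{52} = 1 for x ≠ 0 (Fermat). So σ⁻¹(19) = 19^11 mod 53.
Repeated squaring mod 53: 19^1 ≡ 19, 19^2 ≡ 19² = 361 ≡ 43, 19^4 ≡ 43² = 1849 ≡ 47, 19^8 ≡ 47² = 2209 ≡ 36. Since 11 = 8 + 2 + 1, 19^11 ≡ 36·43·19: 36·43 = 1548 ≡ 11, then 11·19 = 209 ≡ 50. So 19^11 ≡ 50 (mod 53).
Hence σ⁻¹(19) = 50.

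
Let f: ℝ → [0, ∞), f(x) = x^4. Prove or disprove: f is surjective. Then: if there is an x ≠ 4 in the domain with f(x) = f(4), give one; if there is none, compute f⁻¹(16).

For any y ∈ [0, ∞), x = y^{1/4} ∈ ℝ satisfies x^4 = y, so f is surjective.
For the follow-up, such an x exists: taking x = −4 ∈ ℝ gives f(−4) = 256 = f(4) with −4 ≠ 4.

-4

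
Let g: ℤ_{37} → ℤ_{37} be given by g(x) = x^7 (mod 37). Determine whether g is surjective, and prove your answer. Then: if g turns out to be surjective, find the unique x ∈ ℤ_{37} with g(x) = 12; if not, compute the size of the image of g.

Since 37 is prime, the nonzero elements of ℤ_{37} form a cyclic group of order 36.
As gcd(7, 36) = 1, raising to the 7th power is a bijection on this group: if s^7 ≡ t^7 then (st^{−1})^7 = 1, and the only element of order dividing gcd(7, 36) = 1 is 1, so s = t.
With g(0) = 0 this makes g injective on all of ℤ_{37}, hence bijective (finite equal-size domain and codomain). In particular g is surjective.
Since g is surjective, we find the preimage of 12. The inverse of x ↦ x^7 on (ℤ_{37})^× is x ↦ x^31, because 7·31 = 217 = 6·36 + 1 ≡ 1 (mod 36) and x^{36} = 1 for x ≠ 0 (Fermat). So g⁻¹(12) = 12^31 mod 37.
Repeated squaring mod 37: 12^1 ≡ 12, 12^2 ≡ 12² = 144 ≡ 33, 12^4 ≡ 33² = 1089 ≡ 16, 12^8 ≡ 16² = 256 ≡ 34, 12^16 ≡ 34² = 1156 ≡ 9. Since 31 = 16 + 8 + 4 + 2 + 1, 12^31 ≡ 9·34·16·33·12: 9·34 = 306 ≡ 10, then 10·16 = 160 ≡ 12, then 12·33 = 396 ≡ 26, then 26·12 = 312 ≡ 16. So 12^31 ≡ 16 (mod 37).
Hence g⁻¹(12) = 16.

16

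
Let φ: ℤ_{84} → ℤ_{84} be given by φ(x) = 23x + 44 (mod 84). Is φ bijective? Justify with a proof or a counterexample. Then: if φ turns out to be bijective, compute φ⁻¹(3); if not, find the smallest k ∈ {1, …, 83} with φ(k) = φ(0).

If φ(a) = φ(b), then 23a ≡ 23b (mod 84). Because gcd(23, 84) = 1, we may cancel 23 to get a ≡ b (mod 84).
We now compute 23⁻¹ mod 84 explicitly. Euclid's algorithm: 84 = 3·23 + 15, 23 = 1·15 + 8, 15 = 1·8 + 7, 8 = 1·7 + 1; back-substituting gives 1 = 11·23 − 3·84, so 23⁻¹ ≡ 11 (mod 84).
Then y ↦ 11(y − 44) is a two-sided inverse to φ, so every y ∈ ℤ_{84} has a preimage.
Therefore φ is bijective.
Since φ is bijective, we find φ⁻¹(3): we need 23x ≡ 3 − 44 ≡ 43 (mod 84). Using 23⁻¹ = 11: x ≡ 11·43 = 473 = 5·84 + 53, so x = 53.
Check: φ(53) = 23·53 + 44 = 1263 = 15·84 + 3 ≡ 3 (mod 84).

53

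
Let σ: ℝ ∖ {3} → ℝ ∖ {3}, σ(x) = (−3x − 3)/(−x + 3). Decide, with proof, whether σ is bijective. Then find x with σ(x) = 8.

Suppose σ(s) = σ(t). Cross-multiplying: (−3s − 3)(−t + 3) = (−3t − 3)(−s + 3).
Expanding both sides and cancelling the symmetric terms leaves −12·(s − t) = 0. Since −12 ≠ 0, s = t. Thus σ is injective.
For any y ≠ 3, solving y(−x + 3) = −3x − 3 for x gives a well-defined x ≠ 3. So σ is surjective.
Hence σ is bijective.
Solving σ(x) = 8: cross-multiplying gives −3x − 3 = 8(−x + 3), which rearranges to 5x = 27, so x = 27/5.

27/5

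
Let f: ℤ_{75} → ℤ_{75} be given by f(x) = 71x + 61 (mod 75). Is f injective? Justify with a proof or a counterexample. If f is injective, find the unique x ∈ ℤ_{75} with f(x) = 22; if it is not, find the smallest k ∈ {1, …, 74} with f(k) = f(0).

66

Recall that injectivity means: for all a, b in the domain, f(a) = f(b) implies a = b.
Suppose f(a) = f(b) in ℤ_{75}. Then 71a + 61 ≡ 71b + 61 (mod 75), so 71(a − b) ≡ 0 (mod 75).
Since gcd(71, 75) = 1, 71 is invertible modulo 75, so a − b ≡ 0 (mod 75), i.e. a = b.
Hence f is injective.
We now compute 71⁻¹ mod 75 explicitly. Euclid's algorithm: 75 = 1·71 + 4, 71 = 17·4 + 3, 4 = 1·3 + 1; back-substituting gives 1 = 56·71 − 53·75, so 71⁻¹ ≡ 56 (mod 75).
Since f is injective, we find f⁻¹(22): we need 71x ≡ 22 − 61 ≡ 36 (mod 75). Using 71⁻¹ = 56: x ≡ 56·36 = 2016 = 26·75 + 66, so x = 66.
Check: f(66) = 71·66 + 61 = 4747 = 63·75 + 22 ≡ 22 (mod 75).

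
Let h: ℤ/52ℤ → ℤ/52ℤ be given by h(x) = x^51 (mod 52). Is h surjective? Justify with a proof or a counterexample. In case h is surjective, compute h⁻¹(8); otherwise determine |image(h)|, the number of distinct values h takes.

h(2): Repeated squaring mod 52: 2^1 ≡ 2, 2^2 ≡ 2² = 4, 2^4 ≡ 4² = 16, 2^8 ≡ 16² = 256 ≡ 48, 2^16 ≡ 48² = 2304 ≡ 16, 2^32 ≡ 16² = 256 ≡ 48. Since 51 = 32 + 16 + 2 + 1, 2^51 ≡ 48·16·4·2: 48·16 = 768 ≡ 40, then 40·4 = 160 ≡ 4, then 4·2 = 8. So 2^51 ≡ 8 (mod 52).
h(6): Repeated squaring mod 52: 6^1 ≡ 6, 6^2 ≡ 6² = 36, 6^4 ≡ 36² = 1296 ≡ 48, 6^8 ≡ 48² = 2304 ≡ 16, 6^16 ≡ 16² = 256 ≡ 48, 6^32 ≡ 48² = 2304 ≡ 16. Since 51 = 32 + 16 + 2 + 1, 6^51 ≡ 16·48·36·6: 16·48 = 768 ≡ 40, then 40·36 = 1440 ≡ 36, then 36·6 = 216 ≡ 8. So 6^51 ≡ 8 (mod 52).
So h(2) = h(6) = 8 while 2 ≠ 6, thus h is not injective.
A non-injective map from the 52-element set ℤ/52ℤ to itself takes at most 51 distinct values, so it cannot be surjective. Therefore h is not surjective.
Since h is not surjective, we determine |image(h)|. Computing x^51 mod 52 for each x (by repeated squaring, reducing mod 52 at every step), the values h(0), h(1), …, h(51) are: 0, 1, 8, 27, 12, 21, 8, 31, 44, 1, 12, 31, 12, 13, 40, 47, 40, 25, 8, 47, 44, 5, 40, 51, 44, 25, 0, 27, 8, 1, 12, 47, 8, 5, 44, 27, 12, 5, 12, 39, 40, 21, 40, 51, 8, 21, 44, 31, 40, 25, 44, 51.
The distinct values are {0, 1, 5, 8, 12, 13, 21, 25, 27, 31, 39, 40, 44, 47, 51}; there are 15 of them.

15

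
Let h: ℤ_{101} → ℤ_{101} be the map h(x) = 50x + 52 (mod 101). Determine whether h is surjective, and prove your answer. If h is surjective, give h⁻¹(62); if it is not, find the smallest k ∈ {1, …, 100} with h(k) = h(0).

Recall: surjectivity means every element of the codomain has a preimage under h.
Since gcd(50, 101) = 1, 50 is invertible modulo 101. Euclid's algorithm: 101 = 2·50 + 1; back-substituting gives 1 = 99·50 − 49·101, so 50⁻¹ ≡ 99 (mod 101).
Then y ↦ 99(y − 52) is a two-sided inverse to h, so every y ∈ ℤ_{101} has a preimage.
Hence h is surjective.
Since h is surjective, we find h⁻¹(62): we need 50x ≡ 62 − 52 ≡ 10 (mod 101). Using 50⁻¹ = 99: x ≡ 99·10 = 990 = 9·101 + 81, so x = 81.
Check: h(81) = 50·81 + 52 = 4102 = 40·101 + 62 ≡ 62 (mod 101).

81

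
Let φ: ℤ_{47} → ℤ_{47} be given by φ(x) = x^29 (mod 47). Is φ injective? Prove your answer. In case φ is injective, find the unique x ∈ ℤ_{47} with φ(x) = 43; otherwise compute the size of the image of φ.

Since 47 is prime, the nonzero elements of ℤ_{47} form a cyclic group of order 46.
As gcd(29, 46) = 1, raising to the 29th power is a bijection on this group: if a^29 ≡ b^29 then (ab^{−1})^29 = 1, and the only element of order dividing gcd(29, 46) = 1 is 1, so a = b.
With φ(0) = 0 this makes φ injective on all of ℤ_{47}, hence bijective (finite equal-size domain and codomain). In particular φ is injective.
Since φ is injective, we find the preimage of 43. The inverse of x ↦ x^29 on (ℤ_{47})^× is x ↦ x^27, because 29·27 = 783 = 17·46 + 1 ≡ 1 (mod 46) and x^{46} = 1 for x ≠ 0 (Fermat). So φ⁻¹(43) = 43^27 mod 47.
Repeated squaring mod 47: 43^1 ≡ 43, 43^2 ≡ 43² = 1849 ≡ 16, 43^4 ≡ 16² = 256 ≡ 21, 43^8 ≡ 21² = 441 ≡ 18, 43^16 ≡ 18² = 324 ≡ 42. Since 27 = 16 + 8 + 2 + 1, 43^27 ≡ 42·18·16·43: 42·18 = 756 ≡ 4, then 4·16 = 64 ≡ 17, then 17·43 = 731 ≡ 26. So 43^27 ≡ 26 (mod 47).
Hence φ⁻¹(43) = 26.

26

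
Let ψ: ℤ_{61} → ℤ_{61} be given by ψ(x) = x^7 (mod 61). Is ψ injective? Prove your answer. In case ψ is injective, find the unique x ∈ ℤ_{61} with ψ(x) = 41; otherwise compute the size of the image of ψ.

Since 61 is prime, the nonzero elements of ℤ_{61} form a cyclic group of order 60.
As gcd(7, 60) = 1, raising to the 7th power is a bijection on this group: if u^7 ≡ v^7 then (uv^{−1})^7 = 1, and the only element of order dividing gcd(7, 60) = 1 is 1, so u = v.
With ψ(0) = 0 this makes ψ injective on all of ℤ_{61}, hence bijective (finite equal-size domain and codomain). In particular ψ is injective.
Since ψ is injective, we find the preimage of 41. The inverse of x ↦ x^7 on (ℤ_{61})^× is x ↦ x^43, because 7·43 = 301 = 5·60 + 1 ≡ 1 (mod 60) and x^{60} = 1 for x ≠ 0 (Fermat). So ψ⁻¹(41) = 41^43 mod 61.
Repeated squaring mod 61: 41^1 ≡ 41, 41^2 ≡ 41² = 1681 ≡ 34, 41^4 ≡ 34² = 1156 ≡ 58, 41^8 ≡ 58² = 3364 ≡ 9, 41^16 ≡ 9² = 81 ≡ 20, 41^32 ≡ 20² = 400 ≡ 34. Since 43 = 32 + 8 + 2 + 1, 41^43 ≡ 34·9·34·41: 34·9 = 306 ≡ 1, then 1·34 = 34, then 34·41 = 1394 ≡ 52. So 41^43 ≡ 52 (mod 61).
Hence ψ⁻¹(41) = 52.

52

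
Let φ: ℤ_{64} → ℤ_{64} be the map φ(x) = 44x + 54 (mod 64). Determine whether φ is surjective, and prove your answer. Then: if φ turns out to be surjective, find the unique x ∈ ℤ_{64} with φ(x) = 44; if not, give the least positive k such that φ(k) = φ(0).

16

Recall: surjectivity means every element of the codomain has a preimage under φ.
Since gcd(44, 64) = 4, we have 44x ≡ 0 (mod 4) for all x, so φ(x) ≡ 2 (mod 4).
But 0 ≢ 2 (mod 4), so 0 ∈ ℤ_{64} has no preimage. Therefore φ is not surjective.
Since φ is not surjective, we find the least positive k with φ(k) = φ(0): this means 44k ≡ 0 (mod 64), i.e. 64 ∣ 44k. Since gcd(44, 64) = 4, dividing through by 4 this holds exactly when 16 ∣ 11k, and as gcd(11, 16) = 1, exactly when 16 ∣ k.
The smallest positive such k is 16.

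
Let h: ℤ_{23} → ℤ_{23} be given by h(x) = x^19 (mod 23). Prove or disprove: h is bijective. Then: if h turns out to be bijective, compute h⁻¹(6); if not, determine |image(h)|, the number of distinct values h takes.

Since 23 is prime, the nonzero elements of ℤ_{23} form a cyclic group of order 22.
As gcd(19, 22) = 1, raising to the 19th power is a bijection on this group: if s^19 ≡ t^19 then (st^{−1})^19 = 1, and the only element of order dividing gcd(19, 22) = 1 is 1, so s = t.
With h(0) = 0 this makes h injective on all of ℤ_{23}, hence bijective (finite equal-size domain and codomain). In particular h is bijective.
Since h is bijective, we find the preimage of 6. The inverse of x ↦ x^19 on (ℤ_{23})^× is x ↦ x^7, because 19·7 = 133 = 6·22 + 1 ≡ 1 (mod 22) and x^{22} = 1 for x ≠ 0 (Fermat). So h⁻¹(6) = 6^7 mod 23.
Repeated squaring mod 23: 6^1 ≡ 6, 6^2 ≡ 6² = 36 ≡ 13, 6^4 ≡ 13² = 169 ≡ 8. Since 7 = 4 + 2 + 1, 6^7 ≡ 8·13·6: 8·13 = 104 ≡ 12, then 12·6 = 72 ≡ 3. So 6^7 ≡ 3 (mod 23).
Hence h⁻¹(6) = 3.

3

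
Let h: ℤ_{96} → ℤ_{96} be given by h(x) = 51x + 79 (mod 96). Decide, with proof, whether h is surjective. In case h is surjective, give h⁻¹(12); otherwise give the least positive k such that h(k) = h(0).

Since gcd(51, 96) = 3, we have 51x ≡ 0 (mod 3) for all x, so h(x) ≡ 1 (mod 3).
But 0 ≢ 1 (mod 3), so 0 ∈ ℤ_{96} has no preimage. Hence h is not surjective.
Since h is not surjective, we find the least positive k with h(k) = h(0): this means 51k ≡ 0 (mod 96), i.e. 96 ∣ 51k. Since gcd(51, 96) = 3, dividing through by 3 this holds exactly when 32 ∣ 17k, and as gcd(17, 32) = 1, exactly when 32 ∣ k.
The smallest positive such k is 32.

32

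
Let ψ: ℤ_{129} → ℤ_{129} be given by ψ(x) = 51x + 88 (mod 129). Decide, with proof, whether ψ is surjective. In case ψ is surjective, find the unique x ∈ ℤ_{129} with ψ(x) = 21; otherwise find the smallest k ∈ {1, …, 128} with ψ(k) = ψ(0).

Since gcd(51, 129) = 3, we have 51x ≡ 0 (mod 3) for all x, so ψ(x) ≡ 1 (mod 3).
But 0 ≢ 1 (mod 3), so 0 ∈ ℤ_{129} has no preimage. So ψ is not surjective.
Since ψ is not surjective, we find the least positive k with ψ(k) = ψ(0): this means 51k ≡ 0 (mod 129), i.e. 129 ∣ 51k. Since gcd(51, 129) = 3, dividing through by 3 this holds exactly when 43 ∣ 17k, and as gcd(17, 43) = 1, exactly when 43 ∣ k.
The smallest positive such k is 43.

43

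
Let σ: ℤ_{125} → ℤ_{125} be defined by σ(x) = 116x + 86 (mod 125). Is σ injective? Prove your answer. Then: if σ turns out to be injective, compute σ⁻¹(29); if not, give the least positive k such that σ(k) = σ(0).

Suppose σ(u) = σ(v) in ℤ_{125}. Then 116u + 86 ≡ 116v + 86 (mod 125), hence 116(u − v) ≡ 0 (mod 125).
Since gcd(116, 125) = 1, 116 is invertible modulo 125, hence u − v ≡ 0 (mod 125), i.e. u = v.
Thus σ is injective.
We now compute 116⁻¹ mod 125 explicitly. Euclid's algorithm: 125 = 1·116 + 9, 116 = 12·9 + 8, 9 = 1·8 + 1; back-substituting gives 1 = 111·116 − 103·125, so 116⁻¹ ≡ 111 (mod 125).
Since σ is injective, we compute σ⁻¹(29): solve 116x + 86 ≡ 29 (mod 125), i.e. 116x ≡ 68 (mod 125).
Multiplying by 116⁻¹ = 111 gives x ≡ 111·68 = 7548 = 60·125 + 48 ≡ 48 (mod 125).
Check: σ(48) = 116·48 + 86 = 5654 = 45·125 + 29 ≡ 29 (mod 125).

48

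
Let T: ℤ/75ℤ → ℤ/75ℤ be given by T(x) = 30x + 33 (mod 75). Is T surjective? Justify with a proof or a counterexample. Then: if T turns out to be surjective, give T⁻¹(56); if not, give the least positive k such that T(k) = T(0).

5

Since gcd(30, 75) = 15, we have 30x ≡ 0 (mod 15) for all x, so T(x) ≡ 3 (mod 15).
But 0 ≢ 3 (mod 15), so 0 ∈ ℤ/75ℤ has no preimage. Therefore T is not surjective.
Since T is not surjective, we find the least positive k with T(k) = T(0): this means 30k ≡ 0 (mod 75), i.e. 75 ∣ 30k. Since gcd(30, 75) = 15, dividing through by 15 this holds exactly when 5 ∣ 2k, and as gcd(2, 5) = 1, exactly when 5 ∣ k.
The smallest positive such k is 5.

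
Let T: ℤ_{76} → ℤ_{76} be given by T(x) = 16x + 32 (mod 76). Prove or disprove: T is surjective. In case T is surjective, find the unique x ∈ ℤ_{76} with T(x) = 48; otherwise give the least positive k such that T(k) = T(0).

19

Since gcd(16, 76) = 4, we have 16x ≡ 0 (mod 4) for all x, so T(x) ≡ 0 (mod 4).
But 1 ≢ 0 (mod 4), so 1 ∈ ℤ_{76} has no preimage. Therefore T is not surjective.
Since T is not surjective, we find the least positive k with T(k) = T(0): this means 16k ≡ 0 (mod 76), i.e. 76 ∣ 16k. Since gcd(16, 76) = 4, dividing through by 4 this holds exactly when 19 ∣ 4k, and as gcd(4, 19) = 1, exactly when 19 ∣ k.
The smallest positive such k is 19.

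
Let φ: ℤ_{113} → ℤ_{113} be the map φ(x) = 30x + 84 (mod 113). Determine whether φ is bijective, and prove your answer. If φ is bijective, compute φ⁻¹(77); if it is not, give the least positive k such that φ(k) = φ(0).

Recall: φ is injective if φ(s) = φ(t) implies s = t.
Suppose φ(s) = φ(t) in ℤ_{113}. Then 30s + 84 ≡ 30t + 84 (mod 113), hence 30(s − t) ≡ 0 (mod 113).
Since gcd(30, 113) = 1, 30 is invertible modulo 113, thus s − t ≡ 0 (mod 113), i.e. s = t.
We now compute 30⁻¹ mod 113 explicitly. Euclid's algorithm: 113 = 3·30 + 23, 30 = 1·23 + 7, 23 = 3·7 + 2, 7 = 3·2 + 1; back-substituting gives 1 = 49·30 − 13·113, so 30⁻¹ ≡ 49 (mod 113).
For any y ∈ ℤ_{113}, x = 49(y − 84) mod 113 satisfies φ(x) = 30·49(y − 84) + 84 ≡ y (since 30·49 ≡ 1 mod 113). So every y has a preimage.
So φ is bijective.
Since φ is bijective, we compute φ⁻¹(77): solve 30x + 84 ≡ 77 (mod 113), i.e. 30x ≡ 106 (mod 113).
Multiplying by 30⁻¹ = 49 gives x ≡ 49·106 = 5194 = 45·113 + 109 ≡ 109 (mod 113).
Check: φ(109) = 30·109 + 84 = 3354 = 29·113 + 77 ≡ 77 (mod 113).

109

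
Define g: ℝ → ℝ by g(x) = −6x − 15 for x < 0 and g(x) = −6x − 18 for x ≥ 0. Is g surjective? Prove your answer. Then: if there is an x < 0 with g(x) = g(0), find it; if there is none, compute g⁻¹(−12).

-1/2

Both pieces are strictly decreasing (slopes −6 and −6), so each is injective on its own interval.
The left piece maps (−∞, 0) onto (−15, ∞); the right piece maps [0, ∞) onto (−∞, −18].
The union (−15, ∞) ∪ (−∞, −18] omits the interval between −15 and −18; in particular −15 has no preimage. So g is not surjective.
Because the two images are disjoint, no x < 0 has g(x) = g(0), so we compute g⁻¹(−12): −12 lies in (−15, ∞), so solve −6x − 15 = −12: x = (−12 + 15)/(−6) = −1/2.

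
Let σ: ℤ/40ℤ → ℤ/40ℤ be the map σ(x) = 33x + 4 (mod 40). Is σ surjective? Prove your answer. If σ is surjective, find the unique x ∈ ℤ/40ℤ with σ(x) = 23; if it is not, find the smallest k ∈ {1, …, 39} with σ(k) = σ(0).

3

Since gcd(33, 40) = 1, 33 is invertible modulo 40. Euclid's algorithm: 40 = 1·33 + 7, 33 = 4·7 + 5, 7 = 1·5 + 2, 5 = 2·2 + 1; back-substituting gives 1 = 17·33 − 14·40, so 33⁻¹ ≡ 17 (mod 40).
For any y ∈ ℤ/40ℤ, x = 17(y − 4) mod 40 satisfies σ(x) = 33·17(y − 4) + 4 ≡ y (since 33·17 ≡ 1 mod 40). So every y has a preimage.
Therefore σ is surjective.
Since σ is surjective, we find σ⁻¹(23): we need 33x ≡ 23 − 4 ≡ 19 (mod 40). Using 33⁻¹ = 17: x ≡ 17·19 = 323 = 8·40 + 3, so x = 3.
Check: σ(3) = 33·3 + 4 = 103 = 2·40 + 23 ≡ 23 (mod 40).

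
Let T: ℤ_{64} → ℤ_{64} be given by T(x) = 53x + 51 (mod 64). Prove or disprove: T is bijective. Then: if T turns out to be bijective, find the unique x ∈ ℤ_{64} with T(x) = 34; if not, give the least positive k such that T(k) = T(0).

If T(a) = T(b), then 53a ≡ 53b (mod 64). Because gcd(53, 64) = 1, we may cancel 53 to get a ≡ b (mod 64).
We now compute 53⁻¹ mod 64 explicitly. Euclid's algorithm: 64 = 1·53 + 11, 53 = 4·11 + 9, 11 = 1·9 + 2, 9 = 4·2 + 1; back-substituting gives 1 = 29·53 − 24·64, so 53⁻¹ ≡ 29 (mod 64).
Then y ↦ 29(y − 51) is a two-sided inverse to T, so every y ∈ ℤ_{64} has a preimage.
Thus T is bijective.
Since T is bijective, we find T⁻¹(34): we need 53x ≡ 34 − 51 ≡ 47 (mod 64). Using 53⁻¹ = 29: x ≡ 29·47 = 1363 = 21·64 + 19, so x = 19.
Check: T(19) = 53·19 + 51 = 1058 = 16·64 + 34 ≡ 34 (mod 64).

19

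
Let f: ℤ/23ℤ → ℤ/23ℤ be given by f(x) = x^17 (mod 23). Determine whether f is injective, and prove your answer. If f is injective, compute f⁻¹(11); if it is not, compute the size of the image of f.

Since 23 is prime, the nonzero elements of ℤ/23ℤ form a cyclic group of order 22.
As gcd(17, 22) = 1, raising to the 17th power is a bijection on this group: if x_1^17 ≡ x_2^17 then (x_1x_2^{−1})^17 = 1, and the only element of order dividing gcd(17, 22) = 1 is 1, so x_1 = x_2.
With f(0) = 0 this makes f injective on all of ℤ/23ℤ, hence bijective (finite equal-size domain and codomain). In particular f is injective.
Since f is injective, we find the preimage of 11. The inverse of x ↦ x^17 on (ℤ/23ℤ)^× is x ↦ x^13, because 17·13 = 221 = 10·22 + 1 ≡ 1 (mod 22) and x^{22} = 1 for x ≠ 0 (Fermat). So f⁻¹(11) = 11^13 mod 23.
Repeated squaring mod 23: 11^1 ≡ 11, 11^2 ≡ 11² = 121 ≡ 6, 11^4 ≡ 6² = 36 ≡ 13, 11^8 ≡ 13² = 169 ≡ 8. Since 13 = 8 + 4 + 1, 11^13 ≡ 8·13·11: 8·13 = 104 ≡ 12, then 12·11 = 132 ≡ 17. So 11^13 ≡ 17 (mod 23).
Hence f⁻¹(11) = 17.

17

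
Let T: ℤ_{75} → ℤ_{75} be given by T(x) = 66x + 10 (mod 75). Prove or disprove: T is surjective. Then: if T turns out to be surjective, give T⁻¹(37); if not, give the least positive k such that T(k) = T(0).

Since gcd(66, 75) = 3, we have 66x ≡ 0 (mod 3) for all x, so T(x) ≡ 1 (mod 3).
But 0 ≢ 1 (mod 3), so 0 ∈ ℤ_{75} has no preimage. Therefore T is not surjective.
Since T is not surjective, we find the least positive k with T(k) = T(0): this means 66k ≡ 0 (mod 75), i.e. 75 ∣ 66k. Since gcd(66, 75) = 3, dividing through by 3 this holds exactly when 25 ∣ 22k, and as gcd(22, 25) = 1, exactly when 25 ∣ k.
The smallest positive such k is 25.

25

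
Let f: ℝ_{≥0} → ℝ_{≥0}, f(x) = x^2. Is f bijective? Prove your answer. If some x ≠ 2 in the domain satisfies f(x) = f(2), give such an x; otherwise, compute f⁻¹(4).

On ℝ_{≥0}, x ↦ x^2 is strictly increasing (injective) and for any y ∈ ℝ_{≥0} the 2nd root y^{1/2} lies in ℝ_{≥0} (surjective). So f is bijective.
Since x ↦ x^2 is strictly increasing on ℝ_{≥0}, it is injective there, so no x ≠ 2 in the domain has f(x) = f(2). We therefore compute f⁻¹(4) = 4^{1/2} = 2 (indeed 2^2 = 4).

2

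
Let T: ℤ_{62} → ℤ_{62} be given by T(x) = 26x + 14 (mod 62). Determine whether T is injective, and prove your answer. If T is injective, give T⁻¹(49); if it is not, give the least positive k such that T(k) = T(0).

31

Recall that T is injective when T(u) = T(v) forces u = v.
We have gcd(26, 62) = 2 > 1. Taking u = 0 and v = 31: T(0) = 14 and T(31) = 26·31 + 14 = 820 ≡ 14 (mod 62).
So T(0) = T(31) while 0 ≠ 31, therefore T is not injective.
Since T is not injective, we find the least positive k with T(k) = T(0): this means 26k ≡ 0 (mod 62), i.e. 62 ∣ 26k. Since gcd(26, 62) = 2, dividing through by 2 this holds exactly when 31 ∣ 13k, and as gcd(13, 31) = 1, exactly when 31 ∣ k.
The smallest positive such k is 31.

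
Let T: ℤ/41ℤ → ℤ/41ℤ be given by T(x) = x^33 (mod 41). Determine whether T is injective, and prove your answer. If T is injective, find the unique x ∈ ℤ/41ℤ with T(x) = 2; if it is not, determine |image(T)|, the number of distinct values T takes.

Since 41 is prime, the nonzero elements of ℤ/41ℤ form a cyclic group of order 40.
As gcd(33, 40) = 1, raising to the 33rd power is a bijection on this group: if s^33 ≡ t^33 then (st^{−1})^33 = 1, and the only element of order dividing gcd(33, 40) = 1 is 1, so s = t.
With T(0) = 0 this makes T injective on all of ℤ/41ℤ, hence bijective (finite equal-size domain and codomain). In particular T is injective.
Since T is injective, we find the preimage of 2. The inverse of x ↦ x^33 on (ℤ/41ℤ)^× is x ↦ x^17, because 33·17 = 561 = 14·40 + 1 ≡ 1 (mod 40) and x^{40} = 1 for x ≠ 0 (Fermat). So T⁻¹(2) = 2^17 mod 41.
Repeated squaring mod 41: 2^1 ≡ 2, 2^2 ≡ 2² = 4, 2^4 ≡ 4² = 16, 2^8 ≡ 16² = 256 ≡ 10, 2^16 ≡ 10² = 100 ≡ 18. Since 17 = 16 + 1, 2^17 ≡ 18·2: 18·2 = 36. So 2^17 ≡ 36 (mod 41).
Hence T⁻¹(2) = 36.

36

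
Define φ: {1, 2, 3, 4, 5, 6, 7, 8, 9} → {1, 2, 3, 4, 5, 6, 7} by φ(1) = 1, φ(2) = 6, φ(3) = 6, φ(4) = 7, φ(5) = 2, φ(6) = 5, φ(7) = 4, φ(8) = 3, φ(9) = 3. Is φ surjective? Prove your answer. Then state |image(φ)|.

Every element of the codomain has a preimage: 1 = φ(1), 2 = φ(5), 3 = φ(8), 4 = φ(7), 5 = φ(6), 6 = φ(2), 7 = φ(4).
So φ is surjective.
The image of φ is {1, 2, 3, 4, 5, 6, 7}, which has 7 elements.

7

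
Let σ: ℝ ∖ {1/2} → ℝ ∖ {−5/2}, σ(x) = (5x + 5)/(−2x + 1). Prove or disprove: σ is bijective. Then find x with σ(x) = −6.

Suppose σ(u) = σ(v). Cross-multiplying: (5u + 5)(−2v + 1) = (5v + 5)(−2u + 1).
Expanding both sides and cancelling the symmetric terms leaves 15·(u − v) = 0. Since 15 ≠ 0, u = v. Hence σ is injective.
For any y ≠ −5/2, solving y(−2x + 1) = 5x + 5 for x gives a well-defined x ≠ 1/2. So σ is surjective.
Thus σ is bijective.
Solving σ(x) = −6: cross-multiplying gives 5x + 5 = −6(−2x + 1), which rearranges to −7x = −11, so x = 11/7.

11/7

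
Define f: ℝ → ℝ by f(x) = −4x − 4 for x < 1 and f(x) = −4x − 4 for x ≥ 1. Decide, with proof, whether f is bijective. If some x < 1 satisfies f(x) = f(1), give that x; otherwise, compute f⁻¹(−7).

3/4

Both pieces are strictly decreasing (slopes −4 and −4), so each is injective on its own interval.
The left piece maps (−∞, 1) onto (−8, ∞); the right piece maps [1, ∞) onto (−∞, −8].
Since −8 = −8, the images partition ℝ: f is injective and surjective, hence bijective.
Because the two images are disjoint, no x < 1 has f(x) = f(1), so we compute f⁻¹(−7): −7 lies in (−8, ∞), so solve −4x − 4 = −7: x = (−7 + 4)/(−4) = 3/4.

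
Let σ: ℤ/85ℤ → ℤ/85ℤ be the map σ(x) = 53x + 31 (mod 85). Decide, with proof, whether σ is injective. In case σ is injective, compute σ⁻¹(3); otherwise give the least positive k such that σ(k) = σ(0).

54

Recall that injectivity means: for all x_1, x_2 in the domain, σ(x_1) = σ(x_2) implies x_1 = x_2.
If σ(x_1) = σ(x_2), then 53x_1 ≡ 53x_2 (mod 85). Because gcd(53, 85) = 1, we may cancel 53 to get x_1 ≡ x_2 (mod 85).
Thus σ is injective.
We now compute 53⁻¹ mod 85 explicitly. Euclid's algorithm: 85 = 1·53 + 32, 53 = 1·32 + 21, 32 = 1·21 + 11, 21 = 1·11 + 10, 11 = 1·10 + 1; back-substituting gives 1 = 77·53 − 48·85, so 53⁻¹ ≡ 77 (mod 85).
Since σ is injective, we find σ⁻¹(3): we need 53x ≡ 3 − 31 ≡ 57 (mod 85). Using 53⁻¹ = 77: x ≡ 77·57 = 4389 = 51·85 + 54, so x = 54.
Check: σ(54) = 53·54 + 31 = 2893 = 34·85 + 3 ≡ 3 (mod 85).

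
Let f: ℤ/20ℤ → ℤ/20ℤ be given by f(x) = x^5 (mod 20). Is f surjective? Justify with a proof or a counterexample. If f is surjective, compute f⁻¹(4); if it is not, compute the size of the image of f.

15

f(0) = 0^5 = 0.
f(10): Repeated squaring mod 20: 10^1 ≡ 10, 10^2 ≡ 10² = 100 ≡ 0, 10^4 ≡ 0² = 0. Since 5 = 4 + 1, 10^5 ≡ 0·10: 0·10 = 0. So 10^5 ≡ 0 (mod 20).
So f(0) = f(10) = 0 while 0 ≠ 10, hence f is not injective.
A non-injective map from the 20-element set ℤ/20ℤ to itself takes at most 19 distinct values, so it cannot be surjective. So f is not surjective.
Since f is not surjective, we determine |image(f)|. Computing x^5 mod 20 for each x (by repeated squaring, reducing mod 20 at every step), the values f(0), f(1), …, f(19) are: 0, 1, 12, 3, 4, 5, 16, 7, 8, 9, 0, 11, 12, 13, 4, 15, 16, 17, 8, 19.
The distinct values are {0, 1, 3, 4, 5, 7, 8, 9, 11, 12, 13, 15, 16, 17, 19}; there are 15 of them.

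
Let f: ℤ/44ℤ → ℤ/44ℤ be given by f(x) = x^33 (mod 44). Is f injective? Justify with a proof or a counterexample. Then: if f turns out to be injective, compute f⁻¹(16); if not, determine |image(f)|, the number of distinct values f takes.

f(0) = 0^33 = 0.
f(22): Repeated squaring mod 44: 22^1 ≡ 22, 22^2 ≡ 22² = 484 ≡ 0, 22^4 ≡ 0² = 0, 22^8 ≡ 0² = 0, 22^16 ≡ 0² = 0, 22^32 ≡ 0² = 0. Since 33 = 32 + 1, 22^33 ≡ 0·22: 0·22 = 0. So 22^33 ≡ 0 (mod 44).
So f(0) = f(22) = 0 while 0 ≠ 22, therefore f is not injective.
Since f is not injective, we determine |image(f)|. Computing x^33 mod 44 for each x (by repeated squaring, reducing mod 44 at every step), the values f(0), f(1), …, f(43) are: 0, 1, 8, 27, 20, 37, 40, 35, 28, 25, 32, 11, 12, 41, 16, 31, 4, 29, 24, 39, 36, 21, 0, 23, 8, 5, 20, 15, 40, 13, 28, 3, 32, 33, 12, 19, 16, 9, 4, 7, 24, 17, 36, 43.
The distinct values are {0, 1, 3, 4, 5, 7, 8, 9, 11, 12, 13, 15, 16, 17, 19, 20, 21, 23, 24, 25, 27, 28, 29, 31, 32, 33, 35, 36, 37, 39, 40, 41, 43}; there are 33 of them.

33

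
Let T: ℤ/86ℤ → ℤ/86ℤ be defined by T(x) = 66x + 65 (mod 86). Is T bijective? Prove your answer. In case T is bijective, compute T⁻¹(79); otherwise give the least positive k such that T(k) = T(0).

43

We have gcd(66, 86) = 2 > 1. Taking s = 0 and t = 43: T(0) = 65 and T(43) = 66·43 + 65 = 2903 ≡ 65 (mod 86).
So T(0) = T(43) while 0 ≠ 43, therefore T is not injective, hence not bijective.
Since T is not bijective, we find the least positive k with T(k) = T(0): this means 66k ≡ 0 (mod 86), i.e. 86 ∣ 66k. Since gcd(66, 86) = 2, dividing through by 2 this holds exactly when 43 ∣ 33k, and as gcd(33, 43) = 1, exactly when 43 ∣ k.
The smallest positive such k is 43.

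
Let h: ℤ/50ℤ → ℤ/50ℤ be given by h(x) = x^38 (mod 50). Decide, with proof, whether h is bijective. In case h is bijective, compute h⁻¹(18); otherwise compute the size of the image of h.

h(0) = 0^38 = 0.
h(10): Repeated squaring mod 50: 10^1 ≡ 10, 10^2 ≡ 10² = 100 ≡ 0, 10^4 ≡ 0² = 0, 10^8 ≡ 0² = 0, 10^16 ≡ 0² = 0, 10^32 ≡ 0² = 0. Since 38 = 32 + 4 + 2, 10^38 ≡ 0·0·0: 0·0 = 0, then 0·0 = 0. So 10^38 ≡ 0 (mod 50).
So h(0) = h(10) = 0 while 0 ≠ 10, hence h is not injective, hence not bijective.
Since h is not bijective, we determine |image(h)|. Computing x^38 mod 50 for each x (by repeated squaring, reducing mod 50 at every step), the values h(0), h(1), …, h(49) are: 0, 1, 44, 39, 36, 25, 16, 49, 34, 21, 0, 31, 4, 29, 6, 25, 46, 9, 24, 41, 0, 11, 14, 19, 26, 25, 26, 19, 14, 11, 0, 41, 24, 9, 46, 25, 6, 29, 4, 31, 0, 21, 34, 49, 16, 25, 36, 39, 44, 1.
The distinct values are {0, 1, 4, 6, 9, 11, 14, 16, 19, 21, 24, 25, 26, 29, 31, 34, 36, 39, 41, 44, 46, 49}; there are 22 of them.

22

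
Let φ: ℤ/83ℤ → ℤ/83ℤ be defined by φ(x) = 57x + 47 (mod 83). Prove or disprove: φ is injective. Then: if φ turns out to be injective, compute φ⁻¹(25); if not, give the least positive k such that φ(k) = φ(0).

20

If φ(x_1) = φ(x_2), then 57x_1 ≡ 57x_2 (mod 83). Because gcd(57, 83) = 1, we may cancel 57 to get x_1 ≡ x_2 (mod 83).
So φ is injective.
We now compute 57⁻¹ mod 83 explicitly. Euclid's algorithm: 83 = 1·57 + 26, 57 = 2·26 + 5, 26 = 5·5 + 1; back-substituting gives 1 = 67·57 − 46·83, so 57⁻¹ ≡ 67 (mod 83).
Since φ is injective, we find φ⁻¹(25): we need 57x ≡ 25 − 47 ≡ 61 (mod 83). Using 57⁻¹ = 67: x ≡ 67·61 = 4087 = 49·83 + 20, so x = 20.
Check: φ(20) = 57·20 + 47 = 1187 = 14·83 + 25 ≡ 25 (mod 83).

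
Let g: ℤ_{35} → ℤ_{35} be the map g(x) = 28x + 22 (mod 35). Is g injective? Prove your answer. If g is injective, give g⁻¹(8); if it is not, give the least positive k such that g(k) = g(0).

5

We have gcd(28, 35) = 7 > 1. Taking x_1 = 0 and x_2 = 5: g(0) = 22 and g(5) = 28·5 + 22 = 162 ≡ 22 (mod 35).
So g(0) = g(5) while 0 ≠ 5, thus g is not injective.
Since g is not injective, we find the least positive k with g(k) = g(0): this means 28k ≡ 0 (mod 35), i.e. 35 ∣ 28k. Since gcd(28, 35) = 7, dividing through by 7 this holds exactly when 5 ∣ 4k, and as gcd(4, 5) = 1, exactly when 5 ∣ k.
The smallest positive such k is 5.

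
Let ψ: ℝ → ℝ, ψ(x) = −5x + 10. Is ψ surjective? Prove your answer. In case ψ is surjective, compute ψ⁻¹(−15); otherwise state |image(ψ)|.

For any y ∈ ℝ, x = (y − 10)/(−5) satisfies ψ(x) = y.
So ψ is surjective.
Since ψ is surjective, we compute ψ⁻¹(−15) = (−15 − 10)/(−5) = 5.

5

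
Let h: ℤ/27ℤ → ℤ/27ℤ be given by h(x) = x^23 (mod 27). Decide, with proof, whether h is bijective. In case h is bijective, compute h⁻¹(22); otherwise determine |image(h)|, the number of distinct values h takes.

h(0) = 0^23 = 0.
h(3): Repeated squaring mod 27: 3^1 ≡ 3, 3^2 ≡ 3² = 9, 3^4 ≡ 9² = 81 ≡ 0, 3^8 ≡ 0² = 0, 3^16 ≡ 0² = 0. Since 23 = 16 + 4 + 2 + 1, 3^23 ≡ 0·0·9·3: 0·0 = 0, then 0·9 = 0, then 0·3 = 0. So 3^23 ≡ 0 (mod 27).
So h(0) = h(3) = 0 while 0 ≠ 3, hence h is not injective, hence not bijective.
Since h is not bijective, we determine |image(h)|. Computing x^23 mod 27 for each x (by repeated squaring, reducing mod 27 at every step), the values h(0), h(1), …, h(26) are: 0, 1, 5, 0, 25, 20, 0, 13, 17, 0, 19, 23, 0, 16, 11, 0, 4, 8, 0, 10, 14, 0, 7, 2, 0, 22, 26.
The distinct values are {0, 1, 2, 4, 5, 7, 8, 10, 11, 13, 14, 16, 17, 19, 20, 22, 23, 25, 26}; there are 19 of them.

19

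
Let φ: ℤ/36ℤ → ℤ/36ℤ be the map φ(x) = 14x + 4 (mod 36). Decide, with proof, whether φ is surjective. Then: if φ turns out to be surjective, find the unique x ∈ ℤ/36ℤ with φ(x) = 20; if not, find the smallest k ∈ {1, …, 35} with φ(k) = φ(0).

18

By definition, surjectivity means every element of the codomain has a preimage under φ.
Since gcd(14, 36) = 2, we have 14x ≡ 0 (mod 2) for all x, so φ(x) ≡ 0 (mod 2).
But 1 ≢ 0 (mod 2), so 1 ∈ ℤ/36ℤ has no preimage. Therefore φ is not surjective.
Since φ is not surjective, we find the least positive k with φ(k) = φ(0): this means 14k ≡ 0 (mod 36), i.e. 36 ∣ 14k. Since gcd(14, 36) = 2, dividing through by 2 this holds exactly when 18 ∣ 7k, and as gcd(7, 18) = 1, exactly when 18 ∣ k.
The smallest positive such k is 18.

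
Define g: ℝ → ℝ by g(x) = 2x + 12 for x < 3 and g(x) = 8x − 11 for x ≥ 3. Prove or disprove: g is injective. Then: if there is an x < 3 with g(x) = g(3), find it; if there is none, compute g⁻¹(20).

1/2

Both pieces are strictly increasing (slopes 2 and 8), so each is injective on its own interval.
The left piece maps (−∞, 3) onto (−∞, 18); the right piece maps [3, ∞) onto [13, ∞).
These images overlap. In particular g(3) = 13 (right piece), and solving 2x + 12 = 13 on the left piece gives x = 1/2 < 3.
So g(1/2) = g(3) with 1/2 ≠ 3, and g is not injective. This x = 1/2 is the requested value below 3.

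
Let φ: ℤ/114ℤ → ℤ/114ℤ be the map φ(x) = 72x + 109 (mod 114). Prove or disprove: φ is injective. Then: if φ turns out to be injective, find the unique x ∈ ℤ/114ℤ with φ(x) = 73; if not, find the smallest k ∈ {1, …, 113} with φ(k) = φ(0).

We have gcd(72, 114) = 6 > 1. Taking x_1 = 0 and x_2 = 19: φ(0) = 109 and φ(19) = 72·19 + 109 = 1477 ≡ 109 (mod 114).
So φ(0) = φ(19) while 0 ≠ 19, thus φ is not injective.
Since φ is not injective, we find the least positive k with φ(k) = φ(0): this means 72k ≡ 0 (mod 114), i.e. 114 ∣ 72k. Since gcd(72, 114) = 6, dividing through by 6 this holds exactly when 19 ∣ 12k, and as gcd(12, 19) = 1, exactly when 19 ∣ k.
The smallest positive such k is 19.

19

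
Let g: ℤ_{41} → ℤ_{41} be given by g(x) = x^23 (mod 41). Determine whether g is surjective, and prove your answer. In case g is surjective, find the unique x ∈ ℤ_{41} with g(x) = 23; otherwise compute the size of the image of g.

4

Since 41 is prime, the nonzero elements of ℤ_{41} form a cyclic group of order 40.
As gcd(23, 40) = 1, raising to the 23rd power is a bijection on this group: if a^23 ≡ b^23 then (ab^{−1})^23 = 1, and the only element of order dividing gcd(23, 40) = 1 is 1, so a = b.
With g(0) = 0 this makes g injective on all of ℤ_{41}, hence bijective (finite equal-size domain and codomain). In particular g is surjective.
Since g is surjective, we find the preimage of 23. The inverse of x ↦ x^23 on (ℤ_{41})^× is x ↦ x^7, because 23·7 = 161 = 4·40 + 1 ≡ 1 (mod 40) and x^{40} = 1 for x ≠ 0 (Fermat). So g⁻¹(23) = 23^7 mod 41.
Repeated squaring mod 41: 23^1 ≡ 23, 23^2 ≡ 23² = 529 ≡ 37, 23^4 ≡ 37² = 1369 ≡ 16. Since 7 = 4 + 2 + 1, 23^7 ≡ 16·37·23: 16·37 = 592 ≡ 18, then 18·23 = 414 ≡ 4. So 23^7 ≡ 4 (mod 41).
Hence g⁻¹(23) = 4.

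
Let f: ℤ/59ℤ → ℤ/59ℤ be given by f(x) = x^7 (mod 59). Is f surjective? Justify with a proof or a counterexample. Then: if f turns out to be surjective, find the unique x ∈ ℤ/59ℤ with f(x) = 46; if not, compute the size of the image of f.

Since 59 is prime, the nonzero elements of ℤ/59ℤ form a cyclic group of order 58.
As gcd(7, 58) = 1, raising to the 7th power is a bijection on this group: if x_1^7 ≡ x_2^7 then (x_1x_2^{−1})^7 = 1, and the only element of order dividing gcd(7, 58) = 1 is 1, so x_1 = x_2.
With f(0) = 0 this makes f injective on all of ℤ/59ℤ, hence bijective (finite equal-size domain and codomain). In particular f is surjective.
Since f is surjective, we find the preimage of 46. The inverse of x ↦ x^7 on (ℤ/59ℤ)^× is x ↦ x^25, because 7·25 = 175 = 3·58 + 1 ≡ 1 (mod 58) and x^{58} = 1 for x ≠ 0 (Fermat). So f⁻¹(46) = 46^25 mod 59.
Repeated squaring mod 59: 46^1 ≡ 46, 46^2 ≡ 46² = 2116 ≡ 51, 46^4 ≡ 51² = 2601 ≡ 5, 46^8 ≡ 5² = 25, 46^16 ≡ 25² = 625 ≡ 35. Since 25 = 16 + 8 + 1, 46^25 ≡ 35·25·46: 35·25 = 875 ≡ 49, then 49·46 = 2254 ≡ 12. So 46^25 ≡ 12 (mod 59).
Hence f⁻¹(46) = 12.

12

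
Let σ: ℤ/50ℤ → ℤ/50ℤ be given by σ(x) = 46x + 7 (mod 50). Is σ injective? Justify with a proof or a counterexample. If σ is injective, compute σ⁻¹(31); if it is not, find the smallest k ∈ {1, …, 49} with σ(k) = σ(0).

We have gcd(46, 50) = 2 > 1. Taking x_1 = 0 and x_2 = 25: σ(0) = 7 and σ(25) = 46·25 + 7 = 1157 ≡ 7 (mod 50).
So σ(0) = σ(25) while 0 ≠ 25, thus σ is not injective.
Since σ is not injective, we find the least positive k with σ(k) = σ(0): this means 46k ≡ 0 (mod 50), i.e. 50 ∣ 46k. Since gcd(46, 50) = 2, dividing through by 2 this holds exactly when 25 ∣ 23k, and as gcd(23, 25) = 1, exactly when 25 ∣ k.
The smallest positive such k is 25.

25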